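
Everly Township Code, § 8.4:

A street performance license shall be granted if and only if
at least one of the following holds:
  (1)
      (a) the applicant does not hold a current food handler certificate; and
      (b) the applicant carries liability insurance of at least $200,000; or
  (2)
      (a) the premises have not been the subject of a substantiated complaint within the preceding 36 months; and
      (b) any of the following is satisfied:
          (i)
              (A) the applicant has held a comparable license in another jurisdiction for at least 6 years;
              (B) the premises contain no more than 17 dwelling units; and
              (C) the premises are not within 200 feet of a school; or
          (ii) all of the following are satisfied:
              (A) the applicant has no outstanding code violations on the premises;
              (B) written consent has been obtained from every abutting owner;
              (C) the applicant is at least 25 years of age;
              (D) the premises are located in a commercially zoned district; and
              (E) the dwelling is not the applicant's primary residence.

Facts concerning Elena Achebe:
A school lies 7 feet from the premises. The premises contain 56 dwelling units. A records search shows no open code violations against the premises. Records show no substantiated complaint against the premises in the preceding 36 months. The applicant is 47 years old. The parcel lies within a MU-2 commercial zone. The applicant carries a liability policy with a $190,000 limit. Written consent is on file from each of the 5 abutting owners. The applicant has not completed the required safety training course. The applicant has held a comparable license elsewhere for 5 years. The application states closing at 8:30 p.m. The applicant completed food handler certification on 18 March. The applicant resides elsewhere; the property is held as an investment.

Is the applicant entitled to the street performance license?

(a) not (food handler cert.) — not satisfied.
(b) insurance ≥ $200,000 — not satisfied.
(1): F AND F → false.
(a) no complaint in 36 mo. — satisfied.
(A) prior license ≥ 6 yr — not met.
(B) ≤ 17 units — not met.
(C) ≥200 ft from school — not satisfied.
(i): F AND F AND F → false.
(A) no code violations — met.
(B) all abutters consent — holds.
(C) age ≥ 25 — holds.
(D) commercially zoned — holds.
(E) not (primary residence) — met.
So (ii) is satisfied (T AND T AND T AND T AND T).
(b): F OR T → true.
(2): T AND T → true.
So Overall is satisfied (F OR T).

Yes — granted.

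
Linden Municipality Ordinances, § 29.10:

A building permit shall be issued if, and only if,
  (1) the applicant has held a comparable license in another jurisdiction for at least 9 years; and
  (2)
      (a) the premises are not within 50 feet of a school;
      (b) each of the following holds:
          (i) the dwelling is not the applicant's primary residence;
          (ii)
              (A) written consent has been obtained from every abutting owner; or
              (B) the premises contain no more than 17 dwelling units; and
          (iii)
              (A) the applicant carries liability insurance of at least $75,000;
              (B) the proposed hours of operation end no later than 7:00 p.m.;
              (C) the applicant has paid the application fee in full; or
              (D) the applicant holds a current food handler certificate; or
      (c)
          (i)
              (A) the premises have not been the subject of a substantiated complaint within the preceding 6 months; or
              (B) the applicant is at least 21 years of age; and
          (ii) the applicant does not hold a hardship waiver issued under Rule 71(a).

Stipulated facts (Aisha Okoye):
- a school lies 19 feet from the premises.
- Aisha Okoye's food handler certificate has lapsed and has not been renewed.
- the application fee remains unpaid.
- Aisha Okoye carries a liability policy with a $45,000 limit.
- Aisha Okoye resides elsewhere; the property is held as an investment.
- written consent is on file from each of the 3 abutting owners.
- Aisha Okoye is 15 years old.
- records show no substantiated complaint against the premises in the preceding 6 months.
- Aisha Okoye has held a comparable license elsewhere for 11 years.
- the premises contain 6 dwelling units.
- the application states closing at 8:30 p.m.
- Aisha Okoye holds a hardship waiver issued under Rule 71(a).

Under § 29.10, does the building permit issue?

(1) prior license ≥ 9 yr — holds.
(a) ≥50 ft from school — fails.
(i) not (primary residence) — satisfied.
(A) all abutters consent — holds.
(B) ≤ 17 units — satisfied.
So (ii) is satisfied (T OR T).
(A) insurance ≥ $75,000 — not satisfied.
(B) closes by 7 p.m. — not met.
(C) fee paid — not satisfied.
(D) food handler cert. — fails.
(iii): F OR F OR F OR F → false.
(b) = T AND T AND F = false.
(A) no complaint in 6 mo. — satisfied.
(B) age ≥ 21 — not met.
(i): T OR F → true.
(ii) not (hardship waiver) — not met.
(c) = T AND F = false.
(2): F OR F OR F → false.
So Overall is not satisfied (T AND F).

No — denied.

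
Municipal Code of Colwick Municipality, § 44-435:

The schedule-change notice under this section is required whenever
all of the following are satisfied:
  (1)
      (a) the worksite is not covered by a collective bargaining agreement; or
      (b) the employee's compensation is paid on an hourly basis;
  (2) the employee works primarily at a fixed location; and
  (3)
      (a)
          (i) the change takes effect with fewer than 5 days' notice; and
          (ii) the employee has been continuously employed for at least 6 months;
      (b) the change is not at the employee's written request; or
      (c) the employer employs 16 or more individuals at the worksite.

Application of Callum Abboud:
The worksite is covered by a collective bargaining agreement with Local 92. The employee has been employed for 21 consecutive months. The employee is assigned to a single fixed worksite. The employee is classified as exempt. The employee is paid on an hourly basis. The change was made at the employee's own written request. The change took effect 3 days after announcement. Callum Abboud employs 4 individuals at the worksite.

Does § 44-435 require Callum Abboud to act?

Yes — required.

(a) no CBA — not met.
(b) hourly-paid — met.
(1) = F OR T = true.
(2) fixed location — satisfied.
(i) < 5 days' notice — satisfied.
(ii) tenure ≥ 6 mo. — satisfied.
(a): T AND T → true.
(b) not employee-requested — not satisfied.
(c) ≥ 16 at site — fails.
(3): T OR F OR F → true.
Overall = T AND T AND T = true.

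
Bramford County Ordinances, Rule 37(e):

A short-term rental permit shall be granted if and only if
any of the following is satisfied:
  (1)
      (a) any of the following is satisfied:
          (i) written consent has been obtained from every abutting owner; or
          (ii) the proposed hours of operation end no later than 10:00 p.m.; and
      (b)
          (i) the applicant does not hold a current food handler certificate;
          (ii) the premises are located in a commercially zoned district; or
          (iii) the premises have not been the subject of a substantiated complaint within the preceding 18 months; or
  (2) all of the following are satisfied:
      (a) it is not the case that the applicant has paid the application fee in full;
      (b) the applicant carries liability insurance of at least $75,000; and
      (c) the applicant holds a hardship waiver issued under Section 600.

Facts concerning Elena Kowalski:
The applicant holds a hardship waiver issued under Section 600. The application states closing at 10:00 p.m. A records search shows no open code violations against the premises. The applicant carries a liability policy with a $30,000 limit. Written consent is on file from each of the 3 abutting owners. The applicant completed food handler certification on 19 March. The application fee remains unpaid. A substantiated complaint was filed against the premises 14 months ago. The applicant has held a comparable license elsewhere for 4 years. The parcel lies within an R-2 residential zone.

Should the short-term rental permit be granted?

(i) all abutters consent — holds.
(ii) closes by 10 p.m. — met.
(a): T OR T → true.
(i) not (food handler cert.) — not satisfied.
(ii) commercially zoned — not met.
(iii) no complaint in 18 mo. — fails.
So (b) is not satisfied (F OR F OR F).
So (1) is not satisfied (T AND F).
(a) not (fee paid) — satisfied.
(b) insurance ≥ $75,000 — not satisfied.
(c) hardship waiver — met.
(2): T AND F AND T → false.
Overall: F OR F → false.

No — denied.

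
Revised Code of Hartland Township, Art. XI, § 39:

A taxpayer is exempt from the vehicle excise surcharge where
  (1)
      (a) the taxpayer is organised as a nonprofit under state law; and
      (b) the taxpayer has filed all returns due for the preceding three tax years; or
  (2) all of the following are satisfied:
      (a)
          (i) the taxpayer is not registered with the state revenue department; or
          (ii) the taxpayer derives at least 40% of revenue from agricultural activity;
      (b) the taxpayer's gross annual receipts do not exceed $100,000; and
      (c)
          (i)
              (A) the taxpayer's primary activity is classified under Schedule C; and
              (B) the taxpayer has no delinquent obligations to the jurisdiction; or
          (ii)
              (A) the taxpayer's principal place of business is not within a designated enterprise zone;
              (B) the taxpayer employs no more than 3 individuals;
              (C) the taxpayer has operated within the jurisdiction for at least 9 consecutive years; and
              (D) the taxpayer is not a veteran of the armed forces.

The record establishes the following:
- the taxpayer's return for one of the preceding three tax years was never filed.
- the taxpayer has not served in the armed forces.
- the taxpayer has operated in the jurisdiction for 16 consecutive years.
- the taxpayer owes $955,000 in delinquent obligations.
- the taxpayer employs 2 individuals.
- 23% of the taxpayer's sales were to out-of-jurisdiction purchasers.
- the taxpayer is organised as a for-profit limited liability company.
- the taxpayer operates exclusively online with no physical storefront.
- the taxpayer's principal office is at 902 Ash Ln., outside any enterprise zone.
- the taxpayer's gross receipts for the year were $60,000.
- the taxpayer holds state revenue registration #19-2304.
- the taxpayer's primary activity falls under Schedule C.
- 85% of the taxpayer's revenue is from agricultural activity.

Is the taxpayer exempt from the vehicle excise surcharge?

(a) nonprofit — not met.
(b) returns current — not met.
(1): F AND F → false.
(i) not (state-registered) — not met.
(ii) ≥40% agricultural — holds.
(a) = F OR T = true.
(b) receipts ≤ $100,000 — satisfied.
(A) Schedule C activity — satisfied.
(B) no delinquency — not met.
(i): T AND F → false.
(A) not (in enterprise zone) — holds.
(B) ≤ 3 employees — satisfied.
(C) ≥ 9 yrs in jurisdiction — met.
(D) not (veteran) — met.
So (ii) is satisfied (T AND T AND T AND T).
(c) = F OR T = true.
(2): T AND T AND T → true.
Overall: F OR T → true.

Yes — exempt.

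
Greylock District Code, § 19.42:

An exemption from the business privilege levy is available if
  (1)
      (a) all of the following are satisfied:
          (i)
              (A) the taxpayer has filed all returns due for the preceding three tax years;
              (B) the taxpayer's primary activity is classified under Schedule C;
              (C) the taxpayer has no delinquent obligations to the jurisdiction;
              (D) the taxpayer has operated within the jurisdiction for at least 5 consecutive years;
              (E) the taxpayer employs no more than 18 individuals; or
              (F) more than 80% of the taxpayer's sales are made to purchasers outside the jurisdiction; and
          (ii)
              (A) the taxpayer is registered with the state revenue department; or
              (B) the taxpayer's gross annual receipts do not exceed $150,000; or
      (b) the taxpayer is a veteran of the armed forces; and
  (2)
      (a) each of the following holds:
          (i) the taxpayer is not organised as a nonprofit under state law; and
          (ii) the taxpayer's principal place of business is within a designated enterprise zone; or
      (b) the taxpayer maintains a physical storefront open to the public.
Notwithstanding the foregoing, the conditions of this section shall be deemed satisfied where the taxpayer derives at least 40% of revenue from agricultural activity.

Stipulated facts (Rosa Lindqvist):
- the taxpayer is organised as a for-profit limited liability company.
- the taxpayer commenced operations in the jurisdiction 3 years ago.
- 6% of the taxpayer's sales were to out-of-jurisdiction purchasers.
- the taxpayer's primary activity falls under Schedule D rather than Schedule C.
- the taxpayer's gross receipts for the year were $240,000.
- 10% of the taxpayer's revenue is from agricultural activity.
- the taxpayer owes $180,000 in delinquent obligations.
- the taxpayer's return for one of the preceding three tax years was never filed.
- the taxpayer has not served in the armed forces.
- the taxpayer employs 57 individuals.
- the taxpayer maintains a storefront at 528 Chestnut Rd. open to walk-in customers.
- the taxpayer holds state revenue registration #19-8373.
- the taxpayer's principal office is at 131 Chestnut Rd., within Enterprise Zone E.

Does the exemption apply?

(A) returns current — fails.
(B) Schedule C activity — not satisfied.
(C) no delinquency — not satisfied.
(D) ≥ 5 yrs in jurisdiction — fails.
(E) ≤ 18 employees — not satisfied.
(F) >80% out-of-jur. sales — fails.
So (i) is not satisfied (F OR F OR F OR F OR F OR F).
(A) state-registered — satisfied.
(B) receipts ≤ $150,000 — fails.
(ii): T OR F → true.
So (a) is not satisfied (F AND T).
(b) veteran — not met.
(1) = F OR F = false.
(i) not (nonprofit) — holds.
(ii) in enterprise zone — met.
(a) = T AND T = true.
(b) has storefront — holds.
(2): T OR T → true.
Overall = F AND T = false.
Exception (≥40% agricultural) — not satisfied.
Result: main false OR exception false → false.

No — not exempt.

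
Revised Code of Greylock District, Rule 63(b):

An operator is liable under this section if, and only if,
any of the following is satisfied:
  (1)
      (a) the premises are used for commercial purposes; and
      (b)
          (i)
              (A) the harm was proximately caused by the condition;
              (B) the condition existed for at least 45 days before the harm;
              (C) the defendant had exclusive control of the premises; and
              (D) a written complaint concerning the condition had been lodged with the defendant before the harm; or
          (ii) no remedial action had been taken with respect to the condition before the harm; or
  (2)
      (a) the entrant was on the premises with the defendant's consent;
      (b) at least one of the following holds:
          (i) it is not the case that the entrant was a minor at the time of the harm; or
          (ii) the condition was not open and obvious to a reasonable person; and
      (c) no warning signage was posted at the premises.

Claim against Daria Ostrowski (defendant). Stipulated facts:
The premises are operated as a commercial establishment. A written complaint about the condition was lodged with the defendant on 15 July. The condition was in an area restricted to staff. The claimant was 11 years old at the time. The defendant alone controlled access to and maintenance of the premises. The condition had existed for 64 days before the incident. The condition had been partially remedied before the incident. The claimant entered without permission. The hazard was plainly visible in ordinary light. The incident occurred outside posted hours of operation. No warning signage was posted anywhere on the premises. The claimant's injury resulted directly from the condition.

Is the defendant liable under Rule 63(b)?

Yes — liable.

(a) commercial use — satisfied.
(A) proximate cause — met.
(B) condition ≥45 days old — holds.
(C) exclusive control — holds.
(D) complaint lodged — satisfied.
(i) = T AND T AND T AND T = true.
(ii) no remedial action — not satisfied.
(b) = T OR F = true.
So (1) is satisfied (T AND T).
(a) consent to enter — not met.
(i) not (entrant a minor) — not satisfied.
(ii) not open/obvious — not satisfied.
(b) = F OR F = false.
(c) no signage posted — met.
So (2) is not satisfied (F AND F AND T).
So Overall is satisfied (T OR F).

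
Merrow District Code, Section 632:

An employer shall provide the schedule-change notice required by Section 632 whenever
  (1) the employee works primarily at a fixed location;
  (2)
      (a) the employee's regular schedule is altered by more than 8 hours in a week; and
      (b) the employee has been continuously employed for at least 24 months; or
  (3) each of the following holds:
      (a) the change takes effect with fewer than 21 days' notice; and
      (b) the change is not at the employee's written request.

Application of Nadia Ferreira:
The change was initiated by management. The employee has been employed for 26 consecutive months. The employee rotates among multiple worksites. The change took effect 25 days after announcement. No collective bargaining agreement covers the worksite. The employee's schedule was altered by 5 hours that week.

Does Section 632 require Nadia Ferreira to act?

No — not required.

(1) fixed location — not satisfied.
(a) schedule shift > 8h — not met.
(b) tenure ≥ 24 mo. — satisfied.
(2): F AND T → false.
(a) < 21 days' notice — fails.
(b) not employee-requested — met.
(3) = F AND T = false.
Overall = F OR F OR F = false.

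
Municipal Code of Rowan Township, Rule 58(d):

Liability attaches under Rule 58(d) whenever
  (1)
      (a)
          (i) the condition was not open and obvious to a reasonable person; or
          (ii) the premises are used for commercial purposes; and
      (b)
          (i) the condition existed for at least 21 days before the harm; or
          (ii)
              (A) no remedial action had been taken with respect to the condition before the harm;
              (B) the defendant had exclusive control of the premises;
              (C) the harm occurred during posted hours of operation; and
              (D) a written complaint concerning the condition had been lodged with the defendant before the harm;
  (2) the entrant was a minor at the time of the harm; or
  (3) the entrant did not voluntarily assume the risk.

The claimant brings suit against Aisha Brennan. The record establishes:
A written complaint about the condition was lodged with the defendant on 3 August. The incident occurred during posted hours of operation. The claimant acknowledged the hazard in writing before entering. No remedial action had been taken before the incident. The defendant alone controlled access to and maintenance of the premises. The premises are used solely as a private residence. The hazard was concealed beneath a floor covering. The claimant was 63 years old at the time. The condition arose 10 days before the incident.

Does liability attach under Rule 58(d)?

Yes — liable.

(i) not open/obvious — met.
(ii) commercial use — fails.
(a): T OR F → true.
(i) condition ≥21 days old — not satisfied.
(A) no remedial action — met.
(B) exclusive control — met.
(C) during posted hours — holds.
(D) complaint lodged — met.
(ii) = T AND T AND T AND T = true.
So (b) is satisfied (F OR T).
(1) = T AND T = true.
(2) entrant a minor — fails.
(3) no assumed risk — fails.
So Overall is satisfied (T OR F OR F).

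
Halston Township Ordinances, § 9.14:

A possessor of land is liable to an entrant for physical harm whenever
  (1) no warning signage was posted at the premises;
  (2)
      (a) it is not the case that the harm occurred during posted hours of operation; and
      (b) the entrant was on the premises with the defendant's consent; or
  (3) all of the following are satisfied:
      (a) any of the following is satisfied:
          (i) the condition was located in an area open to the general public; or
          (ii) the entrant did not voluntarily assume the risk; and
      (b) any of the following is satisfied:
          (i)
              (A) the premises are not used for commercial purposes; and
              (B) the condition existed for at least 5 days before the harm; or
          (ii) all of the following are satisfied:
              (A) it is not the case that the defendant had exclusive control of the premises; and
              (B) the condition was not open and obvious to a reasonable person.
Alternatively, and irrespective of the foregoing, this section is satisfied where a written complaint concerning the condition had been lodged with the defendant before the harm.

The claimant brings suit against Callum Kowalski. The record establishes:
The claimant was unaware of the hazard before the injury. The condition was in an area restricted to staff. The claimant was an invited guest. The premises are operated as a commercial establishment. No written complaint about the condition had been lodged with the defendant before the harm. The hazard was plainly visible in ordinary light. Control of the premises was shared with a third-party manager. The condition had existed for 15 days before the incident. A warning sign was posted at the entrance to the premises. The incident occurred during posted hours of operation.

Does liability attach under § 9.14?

No — not liable.

(1) no signage posted — not met.
(a) not (during posted hours) — not satisfied.
(b) consent to enter — met.
So (2) is not satisfied (F AND T).
(i) public area — not satisfied.
(ii) no assumed risk — met.
(a): F OR T → true.
(A) not (commercial use) — not met.
(B) condition ≥5 days old — satisfied.
So (i) is not satisfied (F AND T).
(A) not (exclusive control) — satisfied.
(B) not open/obvious — not met.
(ii): T AND F → false.
So (b) is not satisfied (F OR F).
So (3) is not satisfied (T AND F).
Overall: F OR F OR F → false.
Exception (complaint lodged) — not satisfied.
Result: main false OR exception false → false.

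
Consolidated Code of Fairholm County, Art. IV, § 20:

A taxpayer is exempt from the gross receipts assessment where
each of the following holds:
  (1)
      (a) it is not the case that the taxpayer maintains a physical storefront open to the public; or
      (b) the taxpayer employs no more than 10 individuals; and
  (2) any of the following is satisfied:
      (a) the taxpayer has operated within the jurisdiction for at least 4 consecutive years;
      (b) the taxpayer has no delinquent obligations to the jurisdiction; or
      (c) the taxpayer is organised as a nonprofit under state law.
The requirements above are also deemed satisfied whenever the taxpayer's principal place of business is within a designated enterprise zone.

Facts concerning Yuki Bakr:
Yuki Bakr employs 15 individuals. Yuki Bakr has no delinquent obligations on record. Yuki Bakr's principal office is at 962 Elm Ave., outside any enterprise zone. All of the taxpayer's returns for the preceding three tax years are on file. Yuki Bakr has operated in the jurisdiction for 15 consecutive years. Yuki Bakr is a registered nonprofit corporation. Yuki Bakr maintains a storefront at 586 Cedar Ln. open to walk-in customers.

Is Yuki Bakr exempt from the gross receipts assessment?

No — not exempt.

(a) not (has storefront) — fails.
(b) ≤ 10 employees — not satisfied.
(1): F OR F → false.
(a) ≥ 4 yrs in jurisdiction — met.
(b) no delinquency — met.
(c) nonprofit — holds.
(2): T OR T OR T → true.
Overall = F AND T = false.
Exception (in enterprise zone) — not satisfied.
Result: main false OR exception false → false.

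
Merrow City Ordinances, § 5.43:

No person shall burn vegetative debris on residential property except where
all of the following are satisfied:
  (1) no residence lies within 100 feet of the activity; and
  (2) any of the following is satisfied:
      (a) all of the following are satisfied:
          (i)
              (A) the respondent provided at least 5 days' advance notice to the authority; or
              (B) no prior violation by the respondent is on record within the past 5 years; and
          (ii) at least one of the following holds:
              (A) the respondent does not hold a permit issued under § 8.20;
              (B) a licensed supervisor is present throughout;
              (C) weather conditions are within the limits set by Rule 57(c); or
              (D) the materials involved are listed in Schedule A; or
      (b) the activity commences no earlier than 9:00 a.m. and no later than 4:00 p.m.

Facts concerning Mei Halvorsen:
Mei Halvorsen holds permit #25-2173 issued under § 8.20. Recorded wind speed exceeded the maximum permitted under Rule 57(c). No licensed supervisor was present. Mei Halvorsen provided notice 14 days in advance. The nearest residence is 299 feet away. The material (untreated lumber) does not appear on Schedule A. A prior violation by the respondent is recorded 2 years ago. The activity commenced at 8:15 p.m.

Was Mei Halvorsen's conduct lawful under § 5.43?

(1) no residence in 100 ft — holds.
(A) ≥5 days' notice — satisfied.
(B) no prior violation — not met.
(i): T OR F → true.
(A) not (holds permit) — not met.
(B) supervisor present — fails.
(C) weather ok — not met.
(D) Schedule A material — fails.
(ii): F OR F OR F OR F → false.
So (a) is not satisfied (T AND F).
(b) start within hours — fails.
(2): F OR F → false.
So Overall is not satisfied (T AND F).

No — unlawful.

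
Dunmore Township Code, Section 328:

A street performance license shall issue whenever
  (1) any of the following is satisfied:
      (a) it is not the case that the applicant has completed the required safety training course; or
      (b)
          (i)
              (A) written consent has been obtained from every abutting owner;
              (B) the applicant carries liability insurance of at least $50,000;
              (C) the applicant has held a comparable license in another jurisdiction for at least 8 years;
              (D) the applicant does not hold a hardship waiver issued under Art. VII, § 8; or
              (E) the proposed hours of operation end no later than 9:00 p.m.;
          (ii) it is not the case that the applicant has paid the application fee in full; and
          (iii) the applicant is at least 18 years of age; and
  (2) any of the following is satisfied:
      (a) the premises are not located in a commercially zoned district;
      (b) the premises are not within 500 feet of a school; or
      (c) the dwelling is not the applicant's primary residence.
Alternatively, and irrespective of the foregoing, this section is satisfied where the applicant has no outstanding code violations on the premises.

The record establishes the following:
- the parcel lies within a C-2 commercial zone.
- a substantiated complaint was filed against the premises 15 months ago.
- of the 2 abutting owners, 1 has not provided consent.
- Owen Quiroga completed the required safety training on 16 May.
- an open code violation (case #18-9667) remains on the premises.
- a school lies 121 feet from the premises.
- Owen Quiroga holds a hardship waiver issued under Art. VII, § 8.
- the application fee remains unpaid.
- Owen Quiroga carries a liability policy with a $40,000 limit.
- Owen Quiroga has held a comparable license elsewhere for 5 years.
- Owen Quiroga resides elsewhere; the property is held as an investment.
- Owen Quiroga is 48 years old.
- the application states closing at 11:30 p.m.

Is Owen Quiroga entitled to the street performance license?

No — denied.

(a) not (safety training) — not met.
(A) all abutters consent — not satisfied.
(B) insurance ≥ $50,000 — fails.
(C) prior license ≥ 8 yr — not met.
(D) not (hardship waiver) — fails.
(E) closes by 9 p.m. — not met.
So (i) is not satisfied (F OR F OR F OR F OR F).
(ii) not (fee paid) — met.
(iii) age ≥ 18 — satisfied.
So (b) is not satisfied (F AND T AND T).
(1) = F OR F = false.
(a) not (commercially zoned) — fails.
(b) ≥500 ft from school — not satisfied.
(c) not (primary residence) — holds.
(2): F OR F OR T → true.
Overall = F AND T = false.
Exception (no code violations) — not satisfied.
Result: main false OR exception false → false.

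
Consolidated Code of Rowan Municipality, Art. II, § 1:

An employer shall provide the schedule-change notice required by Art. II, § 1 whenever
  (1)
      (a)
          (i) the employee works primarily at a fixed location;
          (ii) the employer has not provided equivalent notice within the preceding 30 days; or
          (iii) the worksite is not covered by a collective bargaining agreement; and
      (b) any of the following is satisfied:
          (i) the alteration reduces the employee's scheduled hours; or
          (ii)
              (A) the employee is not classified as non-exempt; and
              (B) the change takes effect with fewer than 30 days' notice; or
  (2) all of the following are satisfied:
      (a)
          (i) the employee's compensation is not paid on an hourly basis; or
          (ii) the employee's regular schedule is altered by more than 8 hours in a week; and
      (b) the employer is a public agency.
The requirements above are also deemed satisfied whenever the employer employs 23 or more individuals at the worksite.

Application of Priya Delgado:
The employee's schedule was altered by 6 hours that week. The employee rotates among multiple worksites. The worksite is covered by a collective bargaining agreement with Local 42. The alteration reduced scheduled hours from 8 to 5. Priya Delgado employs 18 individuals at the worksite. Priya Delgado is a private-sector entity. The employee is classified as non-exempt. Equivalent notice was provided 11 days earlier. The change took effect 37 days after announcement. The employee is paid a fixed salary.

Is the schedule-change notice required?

(i) fixed location — not met.
(ii) no recent notice — fails.
(iii) no CBA — not satisfied.
(a) = F OR F OR F = false.
(i) hours reduced — holds.
(A) not (non-exempt) — fails.
(B) < 30 days' notice — fails.
So (ii) is not satisfied (F AND F).
(b) = T OR F = true.
(1) = F AND T = false.
(i) not (hourly-paid) — satisfied.
(ii) schedule shift > 8h — fails.
(a) = T OR F = true.
(b) public agency — fails.
So (2) is not satisfied (T AND F).
Overall: F OR F → false.
Exception (≥ 23 at site) — not satisfied.
Result: main false OR exception false → false.

No — not required.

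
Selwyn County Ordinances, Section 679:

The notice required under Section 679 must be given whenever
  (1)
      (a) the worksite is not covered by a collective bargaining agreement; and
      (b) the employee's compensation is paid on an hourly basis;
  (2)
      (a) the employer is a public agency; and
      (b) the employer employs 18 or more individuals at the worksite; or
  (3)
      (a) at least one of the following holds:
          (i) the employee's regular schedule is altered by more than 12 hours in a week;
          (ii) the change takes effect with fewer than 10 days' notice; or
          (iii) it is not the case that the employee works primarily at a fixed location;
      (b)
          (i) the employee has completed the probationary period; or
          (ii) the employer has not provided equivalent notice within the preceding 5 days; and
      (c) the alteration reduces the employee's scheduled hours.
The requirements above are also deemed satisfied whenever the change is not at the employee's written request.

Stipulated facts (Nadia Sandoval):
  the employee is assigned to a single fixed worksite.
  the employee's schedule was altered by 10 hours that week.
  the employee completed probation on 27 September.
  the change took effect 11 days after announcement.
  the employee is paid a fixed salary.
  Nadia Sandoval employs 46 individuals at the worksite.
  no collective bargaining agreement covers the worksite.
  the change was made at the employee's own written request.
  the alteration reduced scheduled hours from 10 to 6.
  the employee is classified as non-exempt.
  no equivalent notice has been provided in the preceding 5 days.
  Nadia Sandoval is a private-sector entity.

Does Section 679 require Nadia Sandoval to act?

No — not required.

(a) no CBA — satisfied.
(b) hourly-paid — fails.
(1): T AND F → false.
(a) public agency — fails.
(b) ≥ 18 at site — met.
(2): F AND T → false.
(i) schedule shift > 12h — fails.
(ii) < 10 days' notice — not met.
(iii) not (fixed location) — not met.
So (a) is not satisfied (F OR F OR F).
(i) past probation — satisfied.
(ii) no recent notice — satisfied.
(b) = T OR T = true.
(c) hours reduced — met.
(3): F AND T AND T → false.
Overall: F OR F OR F → false.
Exception (not employee-requested) — not satisfied.
Result: main false OR exception false → false.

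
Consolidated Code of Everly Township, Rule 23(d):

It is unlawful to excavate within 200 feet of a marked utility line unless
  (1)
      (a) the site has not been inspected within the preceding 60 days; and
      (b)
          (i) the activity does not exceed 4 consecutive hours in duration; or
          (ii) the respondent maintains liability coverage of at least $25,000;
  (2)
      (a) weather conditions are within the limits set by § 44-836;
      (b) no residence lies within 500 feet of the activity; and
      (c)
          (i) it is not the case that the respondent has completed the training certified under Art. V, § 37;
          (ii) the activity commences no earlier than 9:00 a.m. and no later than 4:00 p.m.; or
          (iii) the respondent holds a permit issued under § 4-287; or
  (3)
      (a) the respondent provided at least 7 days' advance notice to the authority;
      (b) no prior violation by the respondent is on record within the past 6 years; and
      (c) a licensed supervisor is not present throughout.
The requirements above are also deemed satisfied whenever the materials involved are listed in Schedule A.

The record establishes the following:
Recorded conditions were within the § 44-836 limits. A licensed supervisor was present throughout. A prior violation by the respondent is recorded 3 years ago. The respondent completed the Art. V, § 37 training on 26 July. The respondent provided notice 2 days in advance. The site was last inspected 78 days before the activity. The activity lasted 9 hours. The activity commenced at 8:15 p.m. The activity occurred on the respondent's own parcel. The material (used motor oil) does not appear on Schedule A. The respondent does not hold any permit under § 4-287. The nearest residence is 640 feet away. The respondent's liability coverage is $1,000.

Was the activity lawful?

(a) not (site inspected) — met.
(i) ≤ 4 hrs duration — fails.
(ii) coverage ≥ $25,000 — not satisfied.
(b): F OR F → false.
So (1) is not satisfied (T AND F).
(a) weather ok — met.
(b) no residence in 500 ft — satisfied.
(i) not (training certified) — not met.
(ii) start within hours — not met.
(iii) holds permit — fails.
So (c) is not satisfied (F OR F OR F).
So (2) is not satisfied (T AND T AND F).
(a) ≥7 days' notice — not met.
(b) no prior violation — fails.
(c) not (supervisor present) — not met.
So (3) is not satisfied (F AND F AND F).
Overall = F OR F OR F = false.
Exception (Schedule A material) — not satisfied.
Result: main false OR exception false → false.

No — unlawful.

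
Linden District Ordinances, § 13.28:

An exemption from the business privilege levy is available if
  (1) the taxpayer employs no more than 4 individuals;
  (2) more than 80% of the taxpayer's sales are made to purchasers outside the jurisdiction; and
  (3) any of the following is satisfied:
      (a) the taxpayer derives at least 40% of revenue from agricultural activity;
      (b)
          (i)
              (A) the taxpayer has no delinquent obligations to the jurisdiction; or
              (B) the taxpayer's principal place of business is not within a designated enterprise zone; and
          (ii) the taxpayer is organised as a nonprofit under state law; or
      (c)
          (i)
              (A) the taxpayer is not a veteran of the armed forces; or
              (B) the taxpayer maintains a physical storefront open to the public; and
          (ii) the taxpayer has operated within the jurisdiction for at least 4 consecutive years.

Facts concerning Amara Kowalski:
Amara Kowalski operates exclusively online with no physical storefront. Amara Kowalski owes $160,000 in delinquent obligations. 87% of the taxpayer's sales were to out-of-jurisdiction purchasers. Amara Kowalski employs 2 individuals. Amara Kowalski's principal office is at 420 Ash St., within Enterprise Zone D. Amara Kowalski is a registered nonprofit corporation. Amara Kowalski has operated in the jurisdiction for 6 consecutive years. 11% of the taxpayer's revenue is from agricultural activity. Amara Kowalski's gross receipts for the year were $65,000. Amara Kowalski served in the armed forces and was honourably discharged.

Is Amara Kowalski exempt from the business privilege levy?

No — not exempt.

(1) ≤ 4 employees — holds.
(2) >80% out-of-jur. sales — holds.
(a) ≥40% agricultural — fails.
(A) no delinquency — not satisfied.
(B) not (in enterprise zone) — not satisfied.
So (i) is not satisfied (F OR F).
(ii) nonprofit — satisfied.
(b) = F AND T = false.
(A) not (veteran) — not satisfied.
(B) has storefront — fails.
So (i) is not satisfied (F OR F).
(ii) ≥ 4 yrs in jurisdiction — holds.
(c) = F AND T = false.
(3): F OR F OR F → false.
So Overall is not satisfied (T AND T AND F).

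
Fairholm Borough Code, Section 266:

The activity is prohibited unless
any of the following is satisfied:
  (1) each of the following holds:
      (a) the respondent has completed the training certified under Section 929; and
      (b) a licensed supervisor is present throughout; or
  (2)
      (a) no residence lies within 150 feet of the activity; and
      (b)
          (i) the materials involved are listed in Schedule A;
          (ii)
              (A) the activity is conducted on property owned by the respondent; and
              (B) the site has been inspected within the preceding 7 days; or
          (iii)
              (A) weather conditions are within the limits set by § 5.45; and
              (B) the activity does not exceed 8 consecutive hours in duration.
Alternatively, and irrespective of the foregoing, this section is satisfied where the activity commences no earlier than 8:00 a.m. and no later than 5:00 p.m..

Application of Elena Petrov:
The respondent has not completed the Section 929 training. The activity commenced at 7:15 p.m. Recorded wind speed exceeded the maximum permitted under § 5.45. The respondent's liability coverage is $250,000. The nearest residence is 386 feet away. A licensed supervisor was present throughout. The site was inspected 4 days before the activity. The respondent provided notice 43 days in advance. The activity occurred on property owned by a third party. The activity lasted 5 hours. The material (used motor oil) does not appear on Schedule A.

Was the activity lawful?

(a) training certified — fails.
(b) supervisor present — holds.
(1) = F AND T = false.
(a) no residence in 150 ft — holds.
(i) Schedule A material — not satisfied.
(A) own property — not met.
(B) site inspected — met.
(ii) = F AND T = false.
(A) weather ok — not met.
(B) ≤ 8 hrs duration — satisfied.
So (iii) is not satisfied (F AND T).
So (b) is not satisfied (F OR F OR F).
(2) = T AND F = false.
Overall: F OR F → false.
Exception (start within hours) — not satisfied.
Result: main false OR exception false → false.

No — unlawful.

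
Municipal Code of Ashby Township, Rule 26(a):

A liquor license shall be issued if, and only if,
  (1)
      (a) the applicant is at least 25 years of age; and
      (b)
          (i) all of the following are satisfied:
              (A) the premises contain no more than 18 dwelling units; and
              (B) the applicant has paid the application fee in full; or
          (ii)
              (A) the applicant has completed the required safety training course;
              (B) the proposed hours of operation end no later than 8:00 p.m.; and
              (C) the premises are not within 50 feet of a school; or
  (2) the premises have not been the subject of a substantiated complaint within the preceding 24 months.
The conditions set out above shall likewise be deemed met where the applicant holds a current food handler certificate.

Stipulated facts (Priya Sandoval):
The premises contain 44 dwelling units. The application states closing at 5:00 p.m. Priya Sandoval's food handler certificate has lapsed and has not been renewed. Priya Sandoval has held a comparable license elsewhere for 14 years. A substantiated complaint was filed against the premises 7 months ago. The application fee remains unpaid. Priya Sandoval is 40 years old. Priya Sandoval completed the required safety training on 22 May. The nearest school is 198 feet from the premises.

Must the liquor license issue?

Yes — granted.

(a) age ≥ 25 — met.
(A) ≤ 18 units — not satisfied.
(B) fee paid — fails.
(i) = F AND F = false.
(A) safety training — holds.
(B) closes by 8 p.m. — holds.
(C) ≥50 ft from school — met.
(ii): T AND T AND T → true.
So (b) is satisfied (F OR T).
(1): T AND T → true.
(2) no complaint in 24 mo. — not satisfied.
Overall = T OR F = true.
Exception (food handler cert.) — not satisfied.
Result: main true OR exception false → true.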